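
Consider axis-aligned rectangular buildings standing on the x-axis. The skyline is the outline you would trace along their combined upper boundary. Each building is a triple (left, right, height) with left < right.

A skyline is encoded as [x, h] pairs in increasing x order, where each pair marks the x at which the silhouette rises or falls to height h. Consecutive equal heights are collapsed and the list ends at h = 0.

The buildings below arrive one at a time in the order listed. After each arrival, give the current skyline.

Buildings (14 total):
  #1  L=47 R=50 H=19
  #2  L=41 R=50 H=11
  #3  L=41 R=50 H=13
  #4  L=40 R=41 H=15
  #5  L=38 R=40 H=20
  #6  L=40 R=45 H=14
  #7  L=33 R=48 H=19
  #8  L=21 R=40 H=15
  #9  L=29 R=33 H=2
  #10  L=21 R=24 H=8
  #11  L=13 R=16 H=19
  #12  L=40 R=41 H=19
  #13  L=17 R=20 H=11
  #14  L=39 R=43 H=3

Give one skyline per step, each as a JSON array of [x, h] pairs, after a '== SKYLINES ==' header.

== SKYLINES ==
[[47,19],[50,0]]
[[41,11],[47,19],[50,0]]
[[41,13],[47,19],[50,0]]
[[40,15],[41,13],[47,19],[50,0]]
[[38,20],[40,15],[41,13],[47,19],[50,0]]
[[38,20],[40,15],[41,14],[45,13],[47,19],[50,0]]
[[33,19],[38,20],[40,19],[50,0]]
[[21,15],[33,19],[38,20],[40,19],[50,0]]
[[21,15],[33,19],[38,20],[40,19],[50,0]]
[[21,15],[33,19],[38,20],[40,19],[50,0]]
[[13,19],[16,0],[21,15],[33,19],[38,20],[40,19],[50,0]]
[[13,19],[16,0],[21,15],[33,19],[38,20],[40,19],[50,0]]
[[13,19],[16,0],[17,11],[20,0],[21,15],[33,19],[38,20],[40,19],[50,0]]
[[13,19],[16,0],[17,11],[20,0],[21,15],[33,19],[38,20],[40,19],[50,0]]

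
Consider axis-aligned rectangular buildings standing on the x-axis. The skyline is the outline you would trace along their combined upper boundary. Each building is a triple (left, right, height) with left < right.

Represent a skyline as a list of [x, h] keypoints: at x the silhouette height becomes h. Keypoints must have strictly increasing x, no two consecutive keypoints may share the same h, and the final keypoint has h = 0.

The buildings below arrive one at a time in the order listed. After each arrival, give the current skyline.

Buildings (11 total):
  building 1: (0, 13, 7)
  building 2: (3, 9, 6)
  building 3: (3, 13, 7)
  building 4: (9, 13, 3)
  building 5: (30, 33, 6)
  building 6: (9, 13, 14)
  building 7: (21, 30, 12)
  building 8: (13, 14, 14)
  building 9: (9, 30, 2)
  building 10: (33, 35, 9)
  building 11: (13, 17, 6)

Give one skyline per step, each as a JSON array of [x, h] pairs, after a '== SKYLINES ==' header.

== SKYLINES ==
[[0,7],[13,0]]
[[0,7],[13,0]]
[[0,7],[13,0]]
[[0,7],[13,0]]
[[0,7],[13,0],[30,6],[33,0]]
[[0,7],[9,14],[13,0],[30,6],[33,0]]
[[0,7],[9,14],[13,0],[21,12],[30,6],[33,0]]
[[0,7],[9,14],[14,0],[21,12],[30,6],[33,0]]
[[0,7],[9,14],[14,2],[21,12],[30,6],[33,0]]
[[0,7],[9,14],[14,2],[21,12],[30,6],[33,9],[35,0]]
[[0,7],[9,14],[14,6],[17,2],[21,12],[30,6],[33,9],[35,0]]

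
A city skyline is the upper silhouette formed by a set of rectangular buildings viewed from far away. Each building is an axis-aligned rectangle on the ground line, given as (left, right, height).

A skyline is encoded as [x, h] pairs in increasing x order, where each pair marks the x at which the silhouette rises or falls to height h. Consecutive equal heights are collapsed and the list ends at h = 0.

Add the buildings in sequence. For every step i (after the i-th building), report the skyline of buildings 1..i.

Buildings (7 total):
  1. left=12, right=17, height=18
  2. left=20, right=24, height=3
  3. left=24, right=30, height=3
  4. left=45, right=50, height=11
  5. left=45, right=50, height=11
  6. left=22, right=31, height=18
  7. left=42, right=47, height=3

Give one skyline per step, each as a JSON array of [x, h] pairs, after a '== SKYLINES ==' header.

== SKYLINES ==
[[12,18],[17,0]]
[[12,18],[17,0],[20,3],[24,0]]
[[12,18],[17,0],[20,3],[30,0]]
[[12,18],[17,0],[20,3],[30,0],[45,11],[50,0]]
[[12,18],[17,0],[20,3],[30,0],[45,11],[50,0]]
[[12,18],[17,0],[20,3],[22,18],[31,0],[45,11],[50,0]]
[[12,18],[17,0],[20,3],[22,18],[31,0],[42,3],[45,11],[50,0]]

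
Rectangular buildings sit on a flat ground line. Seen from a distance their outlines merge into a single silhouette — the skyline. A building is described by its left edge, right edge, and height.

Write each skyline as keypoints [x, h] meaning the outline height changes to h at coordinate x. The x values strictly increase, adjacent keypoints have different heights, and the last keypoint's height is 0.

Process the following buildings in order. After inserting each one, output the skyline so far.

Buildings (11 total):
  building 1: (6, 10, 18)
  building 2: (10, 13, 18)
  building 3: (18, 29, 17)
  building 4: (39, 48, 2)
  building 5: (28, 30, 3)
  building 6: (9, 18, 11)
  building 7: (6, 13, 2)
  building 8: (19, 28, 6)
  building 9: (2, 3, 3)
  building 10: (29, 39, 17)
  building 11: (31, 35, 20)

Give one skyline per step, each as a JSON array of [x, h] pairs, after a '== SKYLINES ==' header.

== SKYLINES ==
[[6,18],[10,0]]
[[6,18],[13,0]]
[[6,18],[13,0],[18,17],[29,0]]
[[6,18],[13,0],[18,17],[29,0],[39,2],[48,0]]
[[6,18],[13,0],[18,17],[29,3],[30,0],[39,2],[48,0]]
[[6,18],[13,11],[18,17],[29,3],[30,0],[39,2],[48,0]]
[[6,18],[13,11],[18,17],[29,3],[30,0],[39,2],[48,0]]
[[6,18],[13,11],[18,17],[29,3],[30,0],[39,2],[48,0]]
[[2,3],[3,0],[6,18],[13,11],[18,17],[29,3],[30,0],[39,2],[48,0]]
[[2,3],[3,0],[6,18],[13,11],[18,17],[39,2],[48,0]]
[[2,3],[3,0],[6,18],[13,11],[18,17],[31,20],[35,17],[39,2],[48,0]]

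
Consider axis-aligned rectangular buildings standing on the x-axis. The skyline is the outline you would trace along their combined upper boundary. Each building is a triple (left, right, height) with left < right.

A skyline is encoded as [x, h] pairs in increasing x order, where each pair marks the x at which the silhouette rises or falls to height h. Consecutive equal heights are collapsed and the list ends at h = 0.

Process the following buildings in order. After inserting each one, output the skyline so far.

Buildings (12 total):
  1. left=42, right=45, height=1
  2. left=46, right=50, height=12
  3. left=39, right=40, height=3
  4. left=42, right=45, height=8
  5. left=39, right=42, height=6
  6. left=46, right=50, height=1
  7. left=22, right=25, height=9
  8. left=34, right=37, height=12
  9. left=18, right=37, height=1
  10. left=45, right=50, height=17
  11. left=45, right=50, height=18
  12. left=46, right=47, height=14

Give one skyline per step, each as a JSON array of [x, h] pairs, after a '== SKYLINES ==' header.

== SKYLINES ==
[[42,1],[45,0]]
[[42,1],[45,0],[46,12],[50,0]]
[[39,3],[40,0],[42,1],[45,0],[46,12],[50,0]]
[[39,3],[40,0],[42,8],[45,0],[46,12],[50,0]]
[[39,6],[42,8],[45,0],[46,12],[50,0]]
[[39,6],[42,8],[45,0],[46,12],[50,0]]
[[22,9],[25,0],[39,6],[42,8],[45,0],[46,12],[50,0]]
[[22,9],[25,0],[34,12],[37,0],[39,6],[42,8],[45,0],[46,12],[50,0]]
[[18,1],[22,9],[25,1],[34,12],[37,0],[39,6],[42,8],[45,0],[46,12],[50,0]]
[[18,1],[22,9],[25,1],[34,12],[37,0],[39,6],[42,8],[45,17],[50,0]]
[[18,1],[22,9],[25,1],[34,12],[37,0],[39,6],[42,8],[45,18],[50,0]]
[[18,1],[22,9],[25,1],[34,12],[37,0],[39,6],[42,8],[45,18],[50,0]]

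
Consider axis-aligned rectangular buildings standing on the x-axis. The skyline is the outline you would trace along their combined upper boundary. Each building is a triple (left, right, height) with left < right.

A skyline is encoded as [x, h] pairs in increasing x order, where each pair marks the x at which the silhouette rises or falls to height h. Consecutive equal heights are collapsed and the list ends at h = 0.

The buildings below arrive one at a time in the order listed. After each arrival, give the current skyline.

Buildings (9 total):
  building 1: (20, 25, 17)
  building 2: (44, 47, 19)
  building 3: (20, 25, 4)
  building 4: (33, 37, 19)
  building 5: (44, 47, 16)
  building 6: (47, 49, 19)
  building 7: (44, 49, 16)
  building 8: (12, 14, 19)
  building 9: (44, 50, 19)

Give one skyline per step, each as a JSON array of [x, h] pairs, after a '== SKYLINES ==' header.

== SKYLINES ==
[[20,17],[25,0]]
[[20,17],[25,0],[44,19],[47,0]]
[[20,17],[25,0],[44,19],[47,0]]
[[20,17],[25,0],[33,19],[37,0],[44,19],[47,0]]
[[20,17],[25,0],[33,19],[37,0],[44,19],[47,0]]
[[20,17],[25,0],[33,19],[37,0],[44,19],[49,0]]
[[20,17],[25,0],[33,19],[37,0],[44,19],[49,0]]
[[12,19],[14,0],[20,17],[25,0],[33,19],[37,0],[44,19],[49,0]]
[[12,19],[14,0],[20,17],[25,0],[33,19],[37,0],[44,19],[50,0]]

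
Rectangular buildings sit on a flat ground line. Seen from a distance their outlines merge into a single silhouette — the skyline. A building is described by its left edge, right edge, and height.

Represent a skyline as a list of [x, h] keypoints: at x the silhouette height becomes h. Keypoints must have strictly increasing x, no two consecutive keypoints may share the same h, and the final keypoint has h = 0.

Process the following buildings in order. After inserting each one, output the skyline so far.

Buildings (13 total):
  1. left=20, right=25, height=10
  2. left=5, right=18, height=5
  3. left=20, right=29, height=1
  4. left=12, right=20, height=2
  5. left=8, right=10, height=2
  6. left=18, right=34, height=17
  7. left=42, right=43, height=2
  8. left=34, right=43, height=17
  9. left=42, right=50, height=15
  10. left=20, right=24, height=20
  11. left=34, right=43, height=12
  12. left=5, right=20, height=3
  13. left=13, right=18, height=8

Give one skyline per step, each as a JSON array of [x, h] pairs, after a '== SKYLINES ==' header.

== SKYLINES ==
[[20,10],[25,0]]
[[5,5],[18,0],[20,10],[25,0]]
[[5,5],[18,0],[20,10],[25,1],[29,0]]
[[5,5],[18,2],[20,10],[25,1],[29,0]]
[[5,5],[18,2],[20,10],[25,1],[29,0]]
[[5,5],[18,17],[34,0]]
[[5,5],[18,17],[34,0],[42,2],[43,0]]
[[5,5],[18,17],[43,0]]
[[5,5],[18,17],[43,15],[50,0]]
[[5,5],[18,17],[20,20],[24,17],[43,15],[50,0]]
[[5,5],[18,17],[20,20],[24,17],[43,15],[50,0]]
[[5,5],[18,17],[20,20],[24,17],[43,15],[50,0]]
[[5,5],[13,8],[18,17],[20,20],[24,17],[43,15],[50,0]]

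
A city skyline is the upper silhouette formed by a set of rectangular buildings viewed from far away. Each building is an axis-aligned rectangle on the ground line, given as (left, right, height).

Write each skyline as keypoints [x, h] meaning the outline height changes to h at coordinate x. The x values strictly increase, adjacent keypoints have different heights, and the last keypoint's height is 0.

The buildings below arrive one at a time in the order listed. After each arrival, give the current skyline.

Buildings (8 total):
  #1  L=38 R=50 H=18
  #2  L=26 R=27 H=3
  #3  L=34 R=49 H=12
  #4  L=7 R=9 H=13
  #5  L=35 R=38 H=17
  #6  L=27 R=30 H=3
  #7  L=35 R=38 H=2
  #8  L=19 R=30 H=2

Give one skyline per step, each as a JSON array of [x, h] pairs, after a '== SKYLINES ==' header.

== SKYLINES ==
[[38,18],[50,0]]
[[26,3],[27,0],[38,18],[50,0]]
[[26,3],[27,0],[34,12],[38,18],[50,0]]
[[7,13],[9,0],[26,3],[27,0],[34,12],[38,18],[50,0]]
[[7,13],[9,0],[26,3],[27,0],[34,12],[35,17],[38,18],[50,0]]
[[7,13],[9,0],[26,3],[30,0],[34,12],[35,17],[38,18],[50,0]]
[[7,13],[9,0],[26,3],[30,0],[34,12],[35,17],[38,18],[50,0]]
[[7,13],[9,0],[19,2],[26,3],[30,0],[34,12],[35,17],[38,18],[50,0]]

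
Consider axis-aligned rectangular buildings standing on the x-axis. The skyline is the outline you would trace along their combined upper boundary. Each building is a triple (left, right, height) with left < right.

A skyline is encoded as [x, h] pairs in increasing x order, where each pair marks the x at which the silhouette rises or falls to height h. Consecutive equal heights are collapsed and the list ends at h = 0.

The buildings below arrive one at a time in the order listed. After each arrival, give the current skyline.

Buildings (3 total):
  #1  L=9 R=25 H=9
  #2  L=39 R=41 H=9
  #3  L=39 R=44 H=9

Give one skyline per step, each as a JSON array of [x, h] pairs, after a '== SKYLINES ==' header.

== SKYLINES ==
[[9,9],[25,0]]
[[9,9],[25,0],[39,9],[41,0]]
[[9,9],[25,0],[39,9],[44,0]]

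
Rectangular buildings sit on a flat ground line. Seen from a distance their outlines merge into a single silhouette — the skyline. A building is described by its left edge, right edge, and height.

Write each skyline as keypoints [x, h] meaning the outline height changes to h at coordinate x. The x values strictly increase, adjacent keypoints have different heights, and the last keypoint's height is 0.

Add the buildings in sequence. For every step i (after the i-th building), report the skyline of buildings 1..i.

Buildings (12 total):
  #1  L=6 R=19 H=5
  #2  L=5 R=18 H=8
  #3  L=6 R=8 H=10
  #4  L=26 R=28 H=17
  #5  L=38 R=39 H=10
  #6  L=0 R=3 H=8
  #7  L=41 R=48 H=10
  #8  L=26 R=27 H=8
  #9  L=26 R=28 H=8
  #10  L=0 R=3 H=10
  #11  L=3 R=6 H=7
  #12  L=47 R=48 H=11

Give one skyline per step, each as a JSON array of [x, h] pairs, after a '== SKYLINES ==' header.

== SKYLINES ==
[[6,5],[19,0]]
[[5,8],[18,5],[19,0]]
[[5,8],[6,10],[8,8],[18,5],[19,0]]
[[5,8],[6,10],[8,8],[18,5],[19,0],[26,17],[28,0]]
[[5,8],[6,10],[8,8],[18,5],[19,0],[26,17],[28,0],[38,10],[39,0]]
[[0,8],[3,0],[5,8],[6,10],[8,8],[18,5],[19,0],[26,17],[28,0],[38,10],[39,0]]
[[0,8],[3,0],[5,8],[6,10],[8,8],[18,5],[19,0],[26,17],[28,0],[38,10],[39,0],[41,10],[48,0]]
[[0,8],[3,0],[5,8],[6,10],[8,8],[18,5],[19,0],[26,17],[28,0],[38,10],[39,0],[41,10],[48,0]]
[[0,8],[3,0],[5,8],[6,10],[8,8],[18,5],[19,0],[26,17],[28,0],[38,10],[39,0],[41,10],[48,0]]
[[0,10],[3,0],[5,8],[6,10],[8,8],[18,5],[19,0],[26,17],[28,0],[38,10],[39,0],[41,10],[48,0]]
[[0,10],[3,7],[5,8],[6,10],[8,8],[18,5],[19,0],[26,17],[28,0],[38,10],[39,0],[41,10],[48,0]]
[[0,10],[3,7],[5,8],[6,10],[8,8],[18,5],[19,0],[26,17],[28,0],[38,10],[39,0],[41,10],[47,11],[48,0]]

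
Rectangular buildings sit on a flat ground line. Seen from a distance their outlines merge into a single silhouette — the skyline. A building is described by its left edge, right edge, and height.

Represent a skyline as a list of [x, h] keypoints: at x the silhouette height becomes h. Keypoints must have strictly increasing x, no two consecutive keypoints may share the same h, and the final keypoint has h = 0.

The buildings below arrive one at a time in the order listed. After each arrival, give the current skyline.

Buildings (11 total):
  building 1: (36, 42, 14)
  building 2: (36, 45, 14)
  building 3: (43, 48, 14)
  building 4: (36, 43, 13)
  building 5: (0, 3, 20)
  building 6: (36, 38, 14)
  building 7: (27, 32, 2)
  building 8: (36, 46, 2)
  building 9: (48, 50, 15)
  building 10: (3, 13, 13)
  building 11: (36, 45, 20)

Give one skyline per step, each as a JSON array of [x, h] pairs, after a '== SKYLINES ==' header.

== SKYLINES ==
[[36,14],[42,0]]
[[36,14],[45,0]]
[[36,14],[48,0]]
[[36,14],[48,0]]
[[0,20],[3,0],[36,14],[48,0]]
[[0,20],[3,0],[36,14],[48,0]]
[[0,20],[3,0],[27,2],[32,0],[36,14],[48,0]]
[[0,20],[3,0],[27,2],[32,0],[36,14],[48,0]]
[[0,20],[3,0],[27,2],[32,0],[36,14],[48,15],[50,0]]
[[0,20],[3,13],[13,0],[27,2],[32,0],[36,14],[48,15],[50,0]]
[[0,20],[3,13],[13,0],[27,2],[32,0],[36,20],[45,14],[48,15],[50,0]]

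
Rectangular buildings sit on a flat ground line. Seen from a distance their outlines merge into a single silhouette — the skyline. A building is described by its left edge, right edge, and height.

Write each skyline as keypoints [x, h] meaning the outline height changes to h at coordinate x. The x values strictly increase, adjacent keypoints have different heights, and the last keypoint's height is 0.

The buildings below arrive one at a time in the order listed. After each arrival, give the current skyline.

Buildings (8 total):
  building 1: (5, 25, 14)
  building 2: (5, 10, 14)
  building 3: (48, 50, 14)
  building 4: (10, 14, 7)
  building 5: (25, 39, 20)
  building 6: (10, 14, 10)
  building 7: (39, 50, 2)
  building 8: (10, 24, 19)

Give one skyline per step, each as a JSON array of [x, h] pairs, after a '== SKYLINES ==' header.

== SKYLINES ==
[[5,14],[25,0]]
[[5,14],[25,0]]
[[5,14],[25,0],[48,14],[50,0]]
[[5,14],[25,0],[48,14],[50,0]]
[[5,14],[25,20],[39,0],[48,14],[50,0]]
[[5,14],[25,20],[39,0],[48,14],[50,0]]
[[5,14],[25,20],[39,2],[48,14],[50,0]]
[[5,14],[10,19],[24,14],[25,20],[39,2],[48,14],[50,0]]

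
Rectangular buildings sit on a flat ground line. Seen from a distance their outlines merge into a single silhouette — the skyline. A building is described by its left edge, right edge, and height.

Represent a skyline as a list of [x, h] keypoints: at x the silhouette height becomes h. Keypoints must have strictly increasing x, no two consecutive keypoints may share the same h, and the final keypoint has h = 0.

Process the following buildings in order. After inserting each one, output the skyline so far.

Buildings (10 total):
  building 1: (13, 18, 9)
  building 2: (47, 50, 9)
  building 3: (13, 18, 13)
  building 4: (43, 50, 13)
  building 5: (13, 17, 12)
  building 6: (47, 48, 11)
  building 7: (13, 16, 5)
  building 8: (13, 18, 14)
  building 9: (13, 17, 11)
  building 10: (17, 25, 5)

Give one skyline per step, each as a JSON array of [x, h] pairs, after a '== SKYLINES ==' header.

== SKYLINES ==
[[13,9],[18,0]]
[[13,9],[18,0],[47,9],[50,0]]
[[13,13],[18,0],[47,9],[50,0]]
[[13,13],[18,0],[43,13],[50,0]]
[[13,13],[18,0],[43,13],[50,0]]
[[13,13],[18,0],[43,13],[50,0]]
[[13,13],[18,0],[43,13],[50,0]]
[[13,14],[18,0],[43,13],[50,0]]
[[13,14],[18,0],[43,13],[50,0]]
[[13,14],[18,5],[25,0],[43,13],[50,0]]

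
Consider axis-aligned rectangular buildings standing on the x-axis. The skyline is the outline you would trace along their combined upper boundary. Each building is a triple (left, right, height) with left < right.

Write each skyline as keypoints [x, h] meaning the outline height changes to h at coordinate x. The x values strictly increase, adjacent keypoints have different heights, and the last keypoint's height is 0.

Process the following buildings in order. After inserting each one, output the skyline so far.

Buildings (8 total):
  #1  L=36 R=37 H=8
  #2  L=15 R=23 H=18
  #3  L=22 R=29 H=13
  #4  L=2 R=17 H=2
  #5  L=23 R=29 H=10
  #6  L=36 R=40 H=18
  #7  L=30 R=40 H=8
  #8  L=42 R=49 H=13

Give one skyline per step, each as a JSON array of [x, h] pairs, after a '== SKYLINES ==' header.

== SKYLINES ==
[[36,8],[37,0]]
[[15,18],[23,0],[36,8],[37,0]]
[[15,18],[23,13],[29,0],[36,8],[37,0]]
[[2,2],[15,18],[23,13],[29,0],[36,8],[37,0]]
[[2,2],[15,18],[23,13],[29,0],[36,8],[37,0]]
[[2,2],[15,18],[23,13],[29,0],[36,18],[40,0]]
[[2,2],[15,18],[23,13],[29,0],[30,8],[36,18],[40,0]]
[[2,2],[15,18],[23,13],[29,0],[30,8],[36,18],[40,0],[42,13],[49,0]]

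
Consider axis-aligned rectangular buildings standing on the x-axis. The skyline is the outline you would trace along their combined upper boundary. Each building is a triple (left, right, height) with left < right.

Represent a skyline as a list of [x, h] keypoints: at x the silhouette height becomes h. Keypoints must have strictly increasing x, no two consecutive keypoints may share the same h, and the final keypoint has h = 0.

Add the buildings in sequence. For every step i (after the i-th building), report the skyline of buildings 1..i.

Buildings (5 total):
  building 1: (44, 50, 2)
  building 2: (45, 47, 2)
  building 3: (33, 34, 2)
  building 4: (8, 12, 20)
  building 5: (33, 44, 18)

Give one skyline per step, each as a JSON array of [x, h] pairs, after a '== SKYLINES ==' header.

== SKYLINES ==
[[44,2],[50,0]]
[[44,2],[50,0]]
[[33,2],[34,0],[44,2],[50,0]]
[[8,20],[12,0],[33,2],[34,0],[44,2],[50,0]]
[[8,20],[12,0],[33,18],[44,2],[50,0]]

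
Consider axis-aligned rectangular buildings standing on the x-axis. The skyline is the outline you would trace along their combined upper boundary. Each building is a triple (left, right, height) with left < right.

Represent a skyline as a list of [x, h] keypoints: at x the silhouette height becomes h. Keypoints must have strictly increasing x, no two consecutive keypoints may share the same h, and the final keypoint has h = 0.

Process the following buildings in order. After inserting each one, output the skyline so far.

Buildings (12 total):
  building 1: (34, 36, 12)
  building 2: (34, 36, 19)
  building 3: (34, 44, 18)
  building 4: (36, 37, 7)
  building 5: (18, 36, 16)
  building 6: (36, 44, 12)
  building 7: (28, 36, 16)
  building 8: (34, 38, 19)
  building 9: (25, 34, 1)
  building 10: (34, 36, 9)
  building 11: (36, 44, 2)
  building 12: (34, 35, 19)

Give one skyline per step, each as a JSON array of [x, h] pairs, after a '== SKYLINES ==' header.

== SKYLINES ==
[[34,12],[36,0]]
[[34,19],[36,0]]
[[34,19],[36,18],[44,0]]
[[34,19],[36,18],[44,0]]
[[18,16],[34,19],[36,18],[44,0]]
[[18,16],[34,19],[36,18],[44,0]]
[[18,16],[34,19],[36,18],[44,0]]
[[18,16],[34,19],[38,18],[44,0]]
[[18,16],[34,19],[38,18],[44,0]]
[[18,16],[34,19],[38,18],[44,0]]
[[18,16],[34,19],[38,18],[44,0]]
[[18,16],[34,19],[38,18],[44,0]]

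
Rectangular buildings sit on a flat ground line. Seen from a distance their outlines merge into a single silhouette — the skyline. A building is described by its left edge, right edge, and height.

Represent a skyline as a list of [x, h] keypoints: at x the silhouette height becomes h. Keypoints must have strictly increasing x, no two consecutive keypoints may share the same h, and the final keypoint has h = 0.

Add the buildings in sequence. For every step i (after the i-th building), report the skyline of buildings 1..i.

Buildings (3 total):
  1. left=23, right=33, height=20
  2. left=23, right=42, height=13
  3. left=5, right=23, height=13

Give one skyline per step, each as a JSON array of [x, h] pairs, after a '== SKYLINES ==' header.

== SKYLINES ==
[[23,20],[33,0]]
[[23,20],[33,13],[42,0]]
[[5,13],[23,20],[33,13],[42,0]]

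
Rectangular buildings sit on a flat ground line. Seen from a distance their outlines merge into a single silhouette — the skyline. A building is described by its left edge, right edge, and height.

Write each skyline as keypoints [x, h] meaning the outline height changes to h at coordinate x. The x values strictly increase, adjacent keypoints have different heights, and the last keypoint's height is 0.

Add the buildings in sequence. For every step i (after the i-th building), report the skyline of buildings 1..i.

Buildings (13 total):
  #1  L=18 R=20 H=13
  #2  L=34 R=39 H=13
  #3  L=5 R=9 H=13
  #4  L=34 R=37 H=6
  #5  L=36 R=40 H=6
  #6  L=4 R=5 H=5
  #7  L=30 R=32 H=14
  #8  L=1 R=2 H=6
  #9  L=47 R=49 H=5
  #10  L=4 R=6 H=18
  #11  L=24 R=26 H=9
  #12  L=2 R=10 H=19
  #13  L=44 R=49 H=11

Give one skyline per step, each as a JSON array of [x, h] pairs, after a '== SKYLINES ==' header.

== SKYLINES ==
[[18,13],[20,0]]
[[18,13],[20,0],[34,13],[39,0]]
[[5,13],[9,0],[18,13],[20,0],[34,13],[39,0]]
[[5,13],[9,0],[18,13],[20,0],[34,13],[39,0]]
[[5,13],[9,0],[18,13],[20,0],[34,13],[39,6],[40,0]]
[[4,5],[5,13],[9,0],[18,13],[20,0],[34,13],[39,6],[40,0]]
[[4,5],[5,13],[9,0],[18,13],[20,0],[30,14],[32,0],[34,13],[39,6],[40,0]]
[[1,6],[2,0],[4,5],[5,13],[9,0],[18,13],[20,0],[30,14],[32,0],[34,13],[39,6],[40,0]]
[[1,6],[2,0],[4,5],[5,13],[9,0],[18,13],[20,0],[30,14],[32,0],[34,13],[39,6],[40,0],[47,5],[49,0]]
[[1,6],[2,0],[4,18],[6,13],[9,0],[18,13],[20,0],[30,14],[32,0],[34,13],[39,6],[40,0],[47,5],[49,0]]
[[1,6],[2,0],[4,18],[6,13],[9,0],[18,13],[20,0],[24,9],[26,0],[30,14],[32,0],[34,13],[39,6],[40,0],[47,5],[49,0]]
[[1,6],[2,19],[10,0],[18,13],[20,0],[24,9],[26,0],[30,14],[32,0],[34,13],[39,6],[40,0],[47,5],[49,0]]
[[1,6],[2,19],[10,0],[18,13],[20,0],[24,9],[26,0],[30,14],[32,0],[34,13],[39,6],[40,0],[44,11],[49,0]]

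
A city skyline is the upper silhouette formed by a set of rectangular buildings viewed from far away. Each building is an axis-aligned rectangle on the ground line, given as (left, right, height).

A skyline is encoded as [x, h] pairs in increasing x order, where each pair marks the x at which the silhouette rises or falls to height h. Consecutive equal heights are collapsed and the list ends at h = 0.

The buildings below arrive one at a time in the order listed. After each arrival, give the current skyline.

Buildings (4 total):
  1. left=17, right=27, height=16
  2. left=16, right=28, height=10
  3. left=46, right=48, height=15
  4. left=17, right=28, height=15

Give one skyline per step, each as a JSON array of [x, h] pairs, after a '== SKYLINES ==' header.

== SKYLINES ==
[[17,16],[27,0]]
[[16,10],[17,16],[27,10],[28,0]]
[[16,10],[17,16],[27,10],[28,0],[46,15],[48,0]]
[[16,10],[17,16],[27,15],[28,0],[46,15],[48,0]]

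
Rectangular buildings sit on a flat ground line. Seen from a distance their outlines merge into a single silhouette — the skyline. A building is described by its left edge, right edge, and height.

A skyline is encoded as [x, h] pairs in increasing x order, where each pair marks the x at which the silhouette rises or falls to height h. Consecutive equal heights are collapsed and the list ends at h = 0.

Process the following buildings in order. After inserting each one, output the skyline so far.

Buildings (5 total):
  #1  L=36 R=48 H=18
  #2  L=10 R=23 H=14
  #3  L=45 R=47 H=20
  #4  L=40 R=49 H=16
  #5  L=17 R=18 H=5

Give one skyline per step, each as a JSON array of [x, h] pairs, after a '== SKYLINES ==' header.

== SKYLINES ==
[[36,18],[48,0]]
[[10,14],[23,0],[36,18],[48,0]]
[[10,14],[23,0],[36,18],[45,20],[47,18],[48,0]]
[[10,14],[23,0],[36,18],[45,20],[47,18],[48,16],[49,0]]
[[10,14],[23,0],[36,18],[45,20],[47,18],[48,16],[49,0]]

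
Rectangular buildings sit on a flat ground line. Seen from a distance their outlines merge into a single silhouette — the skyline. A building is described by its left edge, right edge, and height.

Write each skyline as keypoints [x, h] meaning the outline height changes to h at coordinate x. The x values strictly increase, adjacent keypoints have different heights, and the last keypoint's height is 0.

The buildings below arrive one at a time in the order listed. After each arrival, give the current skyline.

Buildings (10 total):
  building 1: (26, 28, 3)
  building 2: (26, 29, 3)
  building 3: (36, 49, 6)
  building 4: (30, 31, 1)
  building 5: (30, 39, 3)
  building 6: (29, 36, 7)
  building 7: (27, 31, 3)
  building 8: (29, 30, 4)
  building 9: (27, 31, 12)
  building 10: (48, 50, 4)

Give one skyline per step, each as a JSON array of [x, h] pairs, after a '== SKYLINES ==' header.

== SKYLINES ==
[[26,3],[28,0]]
[[26,3],[29,0]]
[[26,3],[29,0],[36,6],[49,0]]
[[26,3],[29,0],[30,1],[31,0],[36,6],[49,0]]
[[26,3],[29,0],[30,3],[36,6],[49,0]]
[[26,3],[29,7],[36,6],[49,0]]
[[26,3],[29,7],[36,6],[49,0]]
[[26,3],[29,7],[36,6],[49,0]]
[[26,3],[27,12],[31,7],[36,6],[49,0]]
[[26,3],[27,12],[31,7],[36,6],[49,4],[50,0]]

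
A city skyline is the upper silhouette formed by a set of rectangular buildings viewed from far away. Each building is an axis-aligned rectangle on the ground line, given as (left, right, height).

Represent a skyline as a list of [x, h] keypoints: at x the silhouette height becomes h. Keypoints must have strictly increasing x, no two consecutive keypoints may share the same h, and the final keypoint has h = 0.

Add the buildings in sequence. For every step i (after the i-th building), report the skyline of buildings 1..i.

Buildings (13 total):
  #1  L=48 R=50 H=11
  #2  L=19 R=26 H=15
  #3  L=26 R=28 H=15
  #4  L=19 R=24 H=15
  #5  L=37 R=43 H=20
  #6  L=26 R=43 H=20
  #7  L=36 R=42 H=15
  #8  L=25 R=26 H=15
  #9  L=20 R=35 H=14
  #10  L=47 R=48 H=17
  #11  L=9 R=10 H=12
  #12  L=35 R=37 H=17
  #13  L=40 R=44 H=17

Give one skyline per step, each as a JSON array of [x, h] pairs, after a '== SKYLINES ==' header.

== SKYLINES ==
[[48,11],[50,0]]
[[19,15],[26,0],[48,11],[50,0]]
[[19,15],[28,0],[48,11],[50,0]]
[[19,15],[28,0],[48,11],[50,0]]
[[19,15],[28,0],[37,20],[43,0],[48,11],[50,0]]
[[19,15],[26,20],[43,0],[48,11],[50,0]]
[[19,15],[26,20],[43,0],[48,11],[50,0]]
[[19,15],[26,20],[43,0],[48,11],[50,0]]
[[19,15],[26,20],[43,0],[48,11],[50,0]]
[[19,15],[26,20],[43,0],[47,17],[48,11],[50,0]]
[[9,12],[10,0],[19,15],[26,20],[43,0],[47,17],[48,11],[50,0]]
[[9,12],[10,0],[19,15],[26,20],[43,0],[47,17],[48,11],[50,0]]
[[9,12],[10,0],[19,15],[26,20],[43,17],[44,0],[47,17],[48,11],[50,0]]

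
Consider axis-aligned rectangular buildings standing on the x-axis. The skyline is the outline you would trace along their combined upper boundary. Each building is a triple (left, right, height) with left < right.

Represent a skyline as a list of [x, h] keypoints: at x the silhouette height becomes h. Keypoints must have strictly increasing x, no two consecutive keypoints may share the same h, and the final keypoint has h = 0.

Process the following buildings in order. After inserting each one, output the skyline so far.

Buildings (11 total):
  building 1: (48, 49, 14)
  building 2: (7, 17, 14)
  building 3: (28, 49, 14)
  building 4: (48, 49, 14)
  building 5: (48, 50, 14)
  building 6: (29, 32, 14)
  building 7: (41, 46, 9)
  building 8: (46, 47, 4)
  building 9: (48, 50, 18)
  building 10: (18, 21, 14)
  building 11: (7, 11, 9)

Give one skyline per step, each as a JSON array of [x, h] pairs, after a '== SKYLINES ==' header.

== SKYLINES ==
[[48,14],[49,0]]
[[7,14],[17,0],[48,14],[49,0]]
[[7,14],[17,0],[28,14],[49,0]]
[[7,14],[17,0],[28,14],[49,0]]
[[7,14],[17,0],[28,14],[50,0]]
[[7,14],[17,0],[28,14],[50,0]]
[[7,14],[17,0],[28,14],[50,0]]
[[7,14],[17,0],[28,14],[50,0]]
[[7,14],[17,0],[28,14],[48,18],[50,0]]
[[7,14],[17,0],[18,14],[21,0],[28,14],[48,18],[50,0]]
[[7,14],[17,0],[18,14],[21,0],[28,14],[48,18],[50,0]]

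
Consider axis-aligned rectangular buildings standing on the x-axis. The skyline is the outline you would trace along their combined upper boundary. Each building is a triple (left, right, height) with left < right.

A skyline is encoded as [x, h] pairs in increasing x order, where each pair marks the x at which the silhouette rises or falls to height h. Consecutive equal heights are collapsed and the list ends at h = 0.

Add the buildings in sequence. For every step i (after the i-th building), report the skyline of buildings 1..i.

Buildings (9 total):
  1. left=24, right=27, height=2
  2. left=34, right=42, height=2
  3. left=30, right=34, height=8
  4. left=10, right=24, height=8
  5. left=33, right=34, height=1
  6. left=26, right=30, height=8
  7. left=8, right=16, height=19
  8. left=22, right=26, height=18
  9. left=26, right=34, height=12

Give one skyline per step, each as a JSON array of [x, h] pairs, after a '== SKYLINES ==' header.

== SKYLINES ==
[[24,2],[27,0]]
[[24,2],[27,0],[34,2],[42,0]]
[[24,2],[27,0],[30,8],[34,2],[42,0]]
[[10,8],[24,2],[27,0],[30,8],[34,2],[42,0]]
[[10,8],[24,2],[27,0],[30,8],[34,2],[42,0]]
[[10,8],[24,2],[26,8],[34,2],[42,0]]
[[8,19],[16,8],[24,2],[26,8],[34,2],[42,0]]
[[8,19],[16,8],[22,18],[26,8],[34,2],[42,0]]
[[8,19],[16,8],[22,18],[26,12],[34,2],[42,0]]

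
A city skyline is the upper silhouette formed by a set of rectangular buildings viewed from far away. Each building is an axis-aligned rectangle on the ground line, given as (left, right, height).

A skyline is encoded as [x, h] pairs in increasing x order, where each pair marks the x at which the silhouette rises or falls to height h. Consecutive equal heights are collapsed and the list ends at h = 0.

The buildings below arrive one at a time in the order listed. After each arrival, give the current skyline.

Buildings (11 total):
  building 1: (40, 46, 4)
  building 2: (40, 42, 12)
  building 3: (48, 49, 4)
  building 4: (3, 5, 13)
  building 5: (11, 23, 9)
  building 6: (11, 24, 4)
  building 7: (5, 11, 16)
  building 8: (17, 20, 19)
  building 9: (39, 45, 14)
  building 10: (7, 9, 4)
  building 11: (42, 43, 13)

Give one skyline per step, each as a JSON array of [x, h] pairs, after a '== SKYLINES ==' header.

== SKYLINES ==
[[40,4],[46,0]]
[[40,12],[42,4],[46,0]]
[[40,12],[42,4],[46,0],[48,4],[49,0]]
[[3,13],[5,0],[40,12],[42,4],[46,0],[48,4],[49,0]]
[[3,13],[5,0],[11,9],[23,0],[40,12],[42,4],[46,0],[48,4],[49,0]]
[[3,13],[5,0],[11,9],[23,4],[24,0],[40,12],[42,4],[46,0],[48,4],[49,0]]
[[3,13],[5,16],[11,9],[23,4],[24,0],[40,12],[42,4],[46,0],[48,4],[49,0]]
[[3,13],[5,16],[11,9],[17,19],[20,9],[23,4],[24,0],[40,12],[42,4],[46,0],[48,4],[49,0]]
[[3,13],[5,16],[11,9],[17,19],[20,9],[23,4],[24,0],[39,14],[45,4],[46,0],[48,4],[49,0]]
[[3,13],[5,16],[11,9],[17,19],[20,9],[23,4],[24,0],[39,14],[45,4],[46,0],[48,4],[49,0]]
[[3,13],[5,16],[11,9],[17,19],[20,9],[23,4],[24,0],[39,14],[45,4],[46,0],[48,4],[49,0]]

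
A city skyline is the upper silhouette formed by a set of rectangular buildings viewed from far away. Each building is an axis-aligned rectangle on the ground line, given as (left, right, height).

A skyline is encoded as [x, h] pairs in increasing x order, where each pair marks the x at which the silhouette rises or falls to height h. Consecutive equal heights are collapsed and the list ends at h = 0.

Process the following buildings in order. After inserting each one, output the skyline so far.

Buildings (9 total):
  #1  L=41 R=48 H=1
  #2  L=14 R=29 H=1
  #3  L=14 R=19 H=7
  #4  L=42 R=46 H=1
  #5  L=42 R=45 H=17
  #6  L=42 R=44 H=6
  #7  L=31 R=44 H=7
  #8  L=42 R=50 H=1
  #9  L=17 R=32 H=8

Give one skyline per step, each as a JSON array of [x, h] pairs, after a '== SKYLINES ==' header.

== SKYLINES ==
[[41,1],[48,0]]
[[14,1],[29,0],[41,1],[48,0]]
[[14,7],[19,1],[29,0],[41,1],[48,0]]
[[14,7],[19,1],[29,0],[41,1],[48,0]]
[[14,7],[19,1],[29,0],[41,1],[42,17],[45,1],[48,0]]
[[14,7],[19,1],[29,0],[41,1],[42,17],[45,1],[48,0]]
[[14,7],[19,1],[29,0],[31,7],[42,17],[45,1],[48,0]]
[[14,7],[19,1],[29,0],[31,7],[42,17],[45,1],[50,0]]
[[14,7],[17,8],[32,7],[42,17],[45,1],[50,0]]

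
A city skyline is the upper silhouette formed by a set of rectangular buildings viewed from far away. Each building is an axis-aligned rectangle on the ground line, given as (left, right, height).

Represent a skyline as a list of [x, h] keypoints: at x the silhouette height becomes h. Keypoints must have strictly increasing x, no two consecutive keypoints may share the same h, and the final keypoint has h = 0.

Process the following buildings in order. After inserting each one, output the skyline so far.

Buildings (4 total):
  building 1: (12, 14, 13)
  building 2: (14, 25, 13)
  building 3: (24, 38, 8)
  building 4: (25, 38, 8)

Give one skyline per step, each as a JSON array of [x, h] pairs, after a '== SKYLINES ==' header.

== SKYLINES ==
[[12,13],[14,0]]
[[12,13],[25,0]]
[[12,13],[25,8],[38,0]]
[[12,13],[25,8],[38,0]]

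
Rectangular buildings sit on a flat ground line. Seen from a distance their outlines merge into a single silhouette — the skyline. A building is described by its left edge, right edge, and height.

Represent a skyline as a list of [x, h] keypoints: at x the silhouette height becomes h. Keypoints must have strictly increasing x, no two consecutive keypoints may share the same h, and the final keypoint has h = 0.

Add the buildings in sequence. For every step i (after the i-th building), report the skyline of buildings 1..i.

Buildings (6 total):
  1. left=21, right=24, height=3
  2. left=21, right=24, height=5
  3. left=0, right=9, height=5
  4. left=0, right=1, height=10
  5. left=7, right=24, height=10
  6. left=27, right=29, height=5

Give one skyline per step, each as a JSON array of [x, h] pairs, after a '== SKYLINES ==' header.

== SKYLINES ==
[[21,3],[24,0]]
[[21,5],[24,0]]
[[0,5],[9,0],[21,5],[24,0]]
[[0,10],[1,5],[9,0],[21,5],[24,0]]
[[0,10],[1,5],[7,10],[24,0]]
[[0,10],[1,5],[7,10],[24,0],[27,5],[29,0]]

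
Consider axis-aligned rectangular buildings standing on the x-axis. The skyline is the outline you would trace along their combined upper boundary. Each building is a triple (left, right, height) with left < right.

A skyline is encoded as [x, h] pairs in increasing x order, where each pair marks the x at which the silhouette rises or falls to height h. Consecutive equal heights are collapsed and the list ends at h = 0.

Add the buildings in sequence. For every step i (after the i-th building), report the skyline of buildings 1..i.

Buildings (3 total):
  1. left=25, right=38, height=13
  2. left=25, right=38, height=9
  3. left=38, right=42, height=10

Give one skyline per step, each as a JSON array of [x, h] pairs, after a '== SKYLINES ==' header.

== SKYLINES ==
[[25,13],[38,0]]
[[25,13],[38,0]]
[[25,13],[38,10],[42,0]]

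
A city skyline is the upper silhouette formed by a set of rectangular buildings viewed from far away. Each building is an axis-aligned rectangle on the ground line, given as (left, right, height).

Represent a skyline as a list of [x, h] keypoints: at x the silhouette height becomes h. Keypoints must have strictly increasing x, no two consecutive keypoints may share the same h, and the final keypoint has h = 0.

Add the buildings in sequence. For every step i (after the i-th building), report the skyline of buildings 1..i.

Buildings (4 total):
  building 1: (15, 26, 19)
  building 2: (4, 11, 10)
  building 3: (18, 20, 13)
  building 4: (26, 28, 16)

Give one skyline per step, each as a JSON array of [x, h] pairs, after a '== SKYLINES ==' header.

== SKYLINES ==
[[15,19],[26,0]]
[[4,10],[11,0],[15,19],[26,0]]
[[4,10],[11,0],[15,19],[26,0]]
[[4,10],[11,0],[15,19],[26,16],[28,0]]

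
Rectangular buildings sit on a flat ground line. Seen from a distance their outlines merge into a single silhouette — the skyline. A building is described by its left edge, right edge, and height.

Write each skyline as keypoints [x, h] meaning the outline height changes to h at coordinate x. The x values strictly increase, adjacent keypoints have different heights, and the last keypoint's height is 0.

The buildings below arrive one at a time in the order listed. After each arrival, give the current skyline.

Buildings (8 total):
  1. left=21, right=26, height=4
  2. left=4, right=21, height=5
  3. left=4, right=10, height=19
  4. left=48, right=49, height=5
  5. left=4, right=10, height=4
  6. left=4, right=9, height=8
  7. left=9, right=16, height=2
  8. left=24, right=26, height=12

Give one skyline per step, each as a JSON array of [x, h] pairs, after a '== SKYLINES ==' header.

== SKYLINES ==
[[21,4],[26,0]]
[[4,5],[21,4],[26,0]]
[[4,19],[10,5],[21,4],[26,0]]
[[4,19],[10,5],[21,4],[26,0],[48,5],[49,0]]
[[4,19],[10,5],[21,4],[26,0],[48,5],[49,0]]
[[4,19],[10,5],[21,4],[26,0],[48,5],[49,0]]
[[4,19],[10,5],[21,4],[26,0],[48,5],[49,0]]
[[4,19],[10,5],[21,4],[24,12],[26,0],[48,5],[49,0]]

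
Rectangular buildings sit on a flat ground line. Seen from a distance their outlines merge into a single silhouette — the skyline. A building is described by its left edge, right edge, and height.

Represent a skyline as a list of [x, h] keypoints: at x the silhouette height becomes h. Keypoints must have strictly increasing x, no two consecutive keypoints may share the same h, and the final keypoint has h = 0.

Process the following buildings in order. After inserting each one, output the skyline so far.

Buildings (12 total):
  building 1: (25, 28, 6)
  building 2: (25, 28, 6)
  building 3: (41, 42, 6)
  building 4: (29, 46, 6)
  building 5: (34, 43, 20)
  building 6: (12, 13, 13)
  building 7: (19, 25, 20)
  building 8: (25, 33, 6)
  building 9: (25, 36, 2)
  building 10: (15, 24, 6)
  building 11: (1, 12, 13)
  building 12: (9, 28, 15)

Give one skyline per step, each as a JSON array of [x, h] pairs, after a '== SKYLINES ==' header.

== SKYLINES ==
[[25,6],[28,0]]
[[25,6],[28,0]]
[[25,6],[28,0],[41,6],[42,0]]
[[25,6],[28,0],[29,6],[46,0]]
[[25,6],[28,0],[29,6],[34,20],[43,6],[46,0]]
[[12,13],[13,0],[25,6],[28,0],[29,6],[34,20],[43,6],[46,0]]
[[12,13],[13,0],[19,20],[25,6],[28,0],[29,6],[34,20],[43,6],[46,0]]
[[12,13],[13,0],[19,20],[25,6],[34,20],[43,6],[46,0]]
[[12,13],[13,0],[19,20],[25,6],[34,20],[43,6],[46,0]]
[[12,13],[13,0],[15,6],[19,20],[25,6],[34,20],[43,6],[46,0]]
[[1,13],[13,0],[15,6],[19,20],[25,6],[34,20],[43,6],[46,0]]
[[1,13],[9,15],[19,20],[25,15],[28,6],[34,20],[43,6],[46,0]]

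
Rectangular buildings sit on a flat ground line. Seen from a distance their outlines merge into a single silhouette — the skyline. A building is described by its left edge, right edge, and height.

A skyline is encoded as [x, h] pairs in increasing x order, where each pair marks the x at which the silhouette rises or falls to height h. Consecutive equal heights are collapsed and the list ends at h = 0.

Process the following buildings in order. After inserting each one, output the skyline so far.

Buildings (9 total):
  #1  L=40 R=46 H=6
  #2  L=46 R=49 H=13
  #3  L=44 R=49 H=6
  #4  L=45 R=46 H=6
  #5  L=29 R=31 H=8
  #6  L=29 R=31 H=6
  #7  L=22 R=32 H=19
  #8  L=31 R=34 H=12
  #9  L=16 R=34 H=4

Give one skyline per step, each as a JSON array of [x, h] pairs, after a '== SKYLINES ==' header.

== SKYLINES ==
[[40,6],[46,0]]
[[40,6],[46,13],[49,0]]
[[40,6],[46,13],[49,0]]
[[40,6],[46,13],[49,0]]
[[29,8],[31,0],[40,6],[46,13],[49,0]]
[[29,8],[31,0],[40,6],[46,13],[49,0]]
[[22,19],[32,0],[40,6],[46,13],[49,0]]
[[22,19],[32,12],[34,0],[40,6],[46,13],[49,0]]
[[16,4],[22,19],[32,12],[34,0],[40,6],[46,13],[49,0]]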